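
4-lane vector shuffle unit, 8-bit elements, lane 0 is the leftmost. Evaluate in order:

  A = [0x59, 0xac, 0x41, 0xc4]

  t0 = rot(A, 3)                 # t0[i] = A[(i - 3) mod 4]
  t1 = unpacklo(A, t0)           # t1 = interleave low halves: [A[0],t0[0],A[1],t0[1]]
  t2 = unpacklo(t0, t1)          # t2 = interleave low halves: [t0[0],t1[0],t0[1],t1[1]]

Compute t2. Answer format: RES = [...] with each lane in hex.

RES = [0xac, 0x59, 0x41, 0xac]

  t0: ac 41 c4 59
  t1: 59 ac ac 41
  t2: ac 59 41 ac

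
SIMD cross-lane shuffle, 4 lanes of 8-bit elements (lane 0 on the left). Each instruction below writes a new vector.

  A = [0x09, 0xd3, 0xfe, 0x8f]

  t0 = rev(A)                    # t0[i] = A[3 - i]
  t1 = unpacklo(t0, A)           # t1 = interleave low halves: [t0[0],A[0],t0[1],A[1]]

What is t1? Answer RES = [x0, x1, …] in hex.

RES = [0x8f, 0x09, 0xfe, 0xd3]

t0 = [0x8f, 0xfe, 0xd3, 0x09]
t1 = [0x8f, 0x09, 0xfe, 0xd3]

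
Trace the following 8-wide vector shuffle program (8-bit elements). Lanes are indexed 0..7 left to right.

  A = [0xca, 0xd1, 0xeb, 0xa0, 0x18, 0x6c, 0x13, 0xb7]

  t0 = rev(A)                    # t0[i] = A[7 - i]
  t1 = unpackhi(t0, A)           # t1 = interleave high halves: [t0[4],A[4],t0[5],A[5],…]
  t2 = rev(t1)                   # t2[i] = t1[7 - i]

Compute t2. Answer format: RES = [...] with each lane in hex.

→ t0 |b7|13|6c|18|a0|eb|d1|ca|
→ t1 |a0|18|eb|6c|d1|13|ca|b7|
→ t2 |b7|ca|13|d1|6c|eb|18|a0|

RES = [0xb7, 0xca, 0x13, 0xd1, 0x6c, 0xeb, 0x18, 0xa0]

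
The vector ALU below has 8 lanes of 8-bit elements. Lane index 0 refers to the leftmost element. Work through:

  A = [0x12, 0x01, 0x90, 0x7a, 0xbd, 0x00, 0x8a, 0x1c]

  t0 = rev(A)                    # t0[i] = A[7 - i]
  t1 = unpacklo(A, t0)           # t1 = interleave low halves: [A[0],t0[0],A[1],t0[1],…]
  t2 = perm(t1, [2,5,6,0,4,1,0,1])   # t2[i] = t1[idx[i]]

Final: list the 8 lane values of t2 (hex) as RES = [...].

RES = [0x01, 0x00, 0x7a, 0x12, 0x90, 0x1c, 0x12, 0x1c]

t0 = [0x1c, 0x8a, 0x00, 0xbd, 0x7a, 0x90, 0x01, 0x12]
t1 = [0x12, 0x1c, 0x01, 0x8a, 0x90, 0x00, 0x7a, 0xbd]
t2 = [0x01, 0x00, 0x7a, 0x12, 0x90, 0x1c, 0x12, 0x1c]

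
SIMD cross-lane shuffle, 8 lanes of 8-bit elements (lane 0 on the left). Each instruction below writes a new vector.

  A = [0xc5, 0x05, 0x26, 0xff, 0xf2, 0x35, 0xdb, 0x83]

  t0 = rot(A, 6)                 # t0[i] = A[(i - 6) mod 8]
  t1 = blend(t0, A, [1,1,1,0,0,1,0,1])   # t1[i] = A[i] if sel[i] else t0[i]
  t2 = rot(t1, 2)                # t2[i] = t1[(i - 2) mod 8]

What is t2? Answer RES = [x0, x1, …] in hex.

t0 = [0x26, 0xff, 0xf2, 0x35, 0xdb, 0x83, 0xc5, 0x05]
t1 = [0xc5, 0x05, 0x26, 0x35, 0xdb, 0x35, 0xc5, 0x83]
t2 = [0xc5, 0x83, 0xc5, 0x05, 0x26, 0x35, 0xdb, 0x35]

RES = [0xc5, 0x83, 0xc5, 0x05, 0x26, 0x35, 0xdb, 0x35]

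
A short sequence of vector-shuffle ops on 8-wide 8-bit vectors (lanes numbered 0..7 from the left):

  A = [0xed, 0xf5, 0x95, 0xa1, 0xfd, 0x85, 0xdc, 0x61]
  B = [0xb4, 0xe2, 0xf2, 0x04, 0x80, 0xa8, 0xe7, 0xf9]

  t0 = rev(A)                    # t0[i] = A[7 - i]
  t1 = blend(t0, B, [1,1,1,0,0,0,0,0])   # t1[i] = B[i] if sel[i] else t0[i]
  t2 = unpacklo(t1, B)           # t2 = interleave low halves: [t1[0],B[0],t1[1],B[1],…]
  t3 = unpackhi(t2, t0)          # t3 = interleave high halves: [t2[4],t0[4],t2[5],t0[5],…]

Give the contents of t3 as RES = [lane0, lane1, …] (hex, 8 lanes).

→ t0 |61|dc|85|fd|a1|95|f5|ed|
→ t1 |b4|e2|f2|fd|a1|95|f5|ed|
→ t2 |b4|b4|e2|e2|f2|f2|fd|04|
→ t3 |f2|a1|f2|95|fd|f5|04|ed|

RES = [ 0xf2  0xa1  0xf2  0x95  0xfd  0xf5  0x04  0xed ]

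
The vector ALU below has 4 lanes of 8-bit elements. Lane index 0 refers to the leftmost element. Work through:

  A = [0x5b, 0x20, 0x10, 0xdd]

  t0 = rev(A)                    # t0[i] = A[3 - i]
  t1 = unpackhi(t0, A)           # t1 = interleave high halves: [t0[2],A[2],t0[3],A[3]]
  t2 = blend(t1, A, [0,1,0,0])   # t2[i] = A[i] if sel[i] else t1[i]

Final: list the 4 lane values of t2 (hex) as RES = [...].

t0 = [0xdd, 0x10, 0x20, 0x5b]
t1 = [0x20, 0x10, 0x5b, 0xdd]
t2 = [0x20, 0x20, 0x5b, 0xdd]

RES = [ 0x20  0x20  0x5b  0xdd ]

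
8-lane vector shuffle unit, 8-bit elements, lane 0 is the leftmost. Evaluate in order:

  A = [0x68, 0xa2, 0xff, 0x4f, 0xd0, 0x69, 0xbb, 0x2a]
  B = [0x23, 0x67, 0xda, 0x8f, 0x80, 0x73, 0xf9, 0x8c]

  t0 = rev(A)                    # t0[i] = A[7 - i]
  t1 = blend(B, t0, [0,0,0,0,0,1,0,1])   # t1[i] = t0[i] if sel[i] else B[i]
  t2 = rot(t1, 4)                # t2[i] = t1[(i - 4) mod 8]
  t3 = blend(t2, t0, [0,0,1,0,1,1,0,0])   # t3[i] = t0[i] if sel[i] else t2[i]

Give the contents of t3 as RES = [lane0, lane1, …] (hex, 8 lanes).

RES = [ 0x80  0xff  0x69  0x68  0x4f  0xff  0xda  0x8f ]

  t0: 2a bb 69 d0 4f ff a2 68
  t1: 23 67 da 8f 80 ff f9 68
  t2: 80 ff f9 68 23 67 da 8f
  t3: 80 ff 69 68 4f ff da 8f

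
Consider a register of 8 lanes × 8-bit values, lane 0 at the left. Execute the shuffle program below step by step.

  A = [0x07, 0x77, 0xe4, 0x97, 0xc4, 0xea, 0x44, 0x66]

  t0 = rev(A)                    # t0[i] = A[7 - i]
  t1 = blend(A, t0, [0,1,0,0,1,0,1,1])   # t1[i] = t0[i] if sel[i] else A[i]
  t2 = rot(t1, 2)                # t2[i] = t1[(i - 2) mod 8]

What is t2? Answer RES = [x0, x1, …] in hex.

RES = [ 0x77  0x07  0x07  0x44  0xe4  0x97  0x97  0xea ]

  t0: 66 44 ea c4 97 e4 77 07
  t1: 07 44 e4 97 97 ea 77 07
  t2: 77 07 07 44 e4 97 97 ea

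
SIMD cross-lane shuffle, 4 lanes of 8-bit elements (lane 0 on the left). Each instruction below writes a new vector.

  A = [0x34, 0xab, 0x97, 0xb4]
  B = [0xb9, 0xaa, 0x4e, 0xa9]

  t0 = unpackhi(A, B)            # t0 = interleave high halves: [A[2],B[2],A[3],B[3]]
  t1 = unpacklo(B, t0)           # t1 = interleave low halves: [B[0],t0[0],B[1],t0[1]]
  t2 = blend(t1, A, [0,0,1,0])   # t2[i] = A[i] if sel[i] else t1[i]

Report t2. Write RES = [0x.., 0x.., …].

  t0: 97 4e b4 a9
  t1: b9 97 aa 4e
  t2: b9 97 97 4e

RES = [ 0xb9  0x97  0x97  0x4e ]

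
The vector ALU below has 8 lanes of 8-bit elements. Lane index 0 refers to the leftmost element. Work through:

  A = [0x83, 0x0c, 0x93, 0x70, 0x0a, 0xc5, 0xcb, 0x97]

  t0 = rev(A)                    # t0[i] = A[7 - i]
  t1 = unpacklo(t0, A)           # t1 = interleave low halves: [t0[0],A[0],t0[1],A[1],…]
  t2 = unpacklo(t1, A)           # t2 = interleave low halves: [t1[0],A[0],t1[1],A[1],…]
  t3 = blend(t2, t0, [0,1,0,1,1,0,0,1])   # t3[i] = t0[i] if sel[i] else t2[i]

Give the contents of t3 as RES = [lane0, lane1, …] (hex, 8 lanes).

  t0: 97 cb c5 0a 70 93 0c 83
  t1: 97 83 cb 0c c5 93 0a 70
  t2: 97 83 83 0c cb 93 0c 70
  t3: 97 cb 83 0a 70 93 0c 83

RES = [ 0x97  0xcb  0x83  0x0a  0x70  0x93  0x0c  0x83 ]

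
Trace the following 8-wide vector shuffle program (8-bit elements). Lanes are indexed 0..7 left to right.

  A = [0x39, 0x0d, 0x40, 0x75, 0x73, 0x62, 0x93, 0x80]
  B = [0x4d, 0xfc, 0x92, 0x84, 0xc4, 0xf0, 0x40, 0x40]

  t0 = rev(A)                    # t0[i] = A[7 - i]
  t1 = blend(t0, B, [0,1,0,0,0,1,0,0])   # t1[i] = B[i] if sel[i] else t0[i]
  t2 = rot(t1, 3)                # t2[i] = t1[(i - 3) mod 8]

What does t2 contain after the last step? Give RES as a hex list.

RES = [0xf0, 0x0d, 0x39, 0x80, 0xfc, 0x62, 0x73, 0x75]

  t0: 80 93 62 73 75 40 0d 39
  t1: 80 fc 62 73 75 f0 0d 39
  t2: f0 0d 39 80 fc 62 73 75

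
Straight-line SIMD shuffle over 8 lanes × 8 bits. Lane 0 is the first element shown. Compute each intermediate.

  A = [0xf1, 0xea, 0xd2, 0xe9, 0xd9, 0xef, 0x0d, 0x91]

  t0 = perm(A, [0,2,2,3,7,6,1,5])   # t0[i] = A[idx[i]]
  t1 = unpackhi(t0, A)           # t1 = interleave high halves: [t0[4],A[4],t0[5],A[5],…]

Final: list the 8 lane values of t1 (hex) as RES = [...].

RES = [0x91, 0xd9, 0x0d, 0xef, 0xea, 0x0d, 0xef, 0x91]

t0 = [0xf1, 0xd2, 0xd2, 0xe9, 0x91, 0x0d, 0xea, 0xef]
t1 = [0x91, 0xd9, 0x0d, 0xef, 0xea, 0x0d, 0xef, 0x91]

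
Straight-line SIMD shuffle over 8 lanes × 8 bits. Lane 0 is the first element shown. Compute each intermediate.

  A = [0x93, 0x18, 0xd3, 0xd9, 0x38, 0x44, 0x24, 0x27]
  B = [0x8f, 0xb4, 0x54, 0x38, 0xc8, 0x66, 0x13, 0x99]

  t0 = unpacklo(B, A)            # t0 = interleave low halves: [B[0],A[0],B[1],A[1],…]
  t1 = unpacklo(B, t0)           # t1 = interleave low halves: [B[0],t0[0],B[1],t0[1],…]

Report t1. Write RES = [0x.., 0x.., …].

RES = [ 0x8f  0x8f  0xb4  0x93  0x54  0xb4  0x38  0x18 ]

  t0: 8f 93 b4 18 54 d3 38 d9
  t1: 8f 8f b4 93 54 b4 38 18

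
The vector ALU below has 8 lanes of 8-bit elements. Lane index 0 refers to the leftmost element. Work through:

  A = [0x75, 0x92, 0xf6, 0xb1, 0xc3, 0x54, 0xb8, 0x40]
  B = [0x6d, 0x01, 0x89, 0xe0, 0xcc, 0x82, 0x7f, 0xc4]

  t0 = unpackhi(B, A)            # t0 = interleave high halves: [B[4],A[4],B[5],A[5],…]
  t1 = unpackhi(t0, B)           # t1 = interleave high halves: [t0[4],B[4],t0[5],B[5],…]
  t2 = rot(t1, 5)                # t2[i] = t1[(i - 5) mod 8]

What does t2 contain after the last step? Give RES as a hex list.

→ t0 |cc|c3|82|54|7f|b8|c4|40|
→ t1 |7f|cc|b8|82|c4|7f|40|c4|
→ t2 |82|c4|7f|40|c4|7f|cc|b8|

RES = [ 0x82  0xc4  0x7f  0x40  0xc4  0x7f  0xcc  0xb8 ]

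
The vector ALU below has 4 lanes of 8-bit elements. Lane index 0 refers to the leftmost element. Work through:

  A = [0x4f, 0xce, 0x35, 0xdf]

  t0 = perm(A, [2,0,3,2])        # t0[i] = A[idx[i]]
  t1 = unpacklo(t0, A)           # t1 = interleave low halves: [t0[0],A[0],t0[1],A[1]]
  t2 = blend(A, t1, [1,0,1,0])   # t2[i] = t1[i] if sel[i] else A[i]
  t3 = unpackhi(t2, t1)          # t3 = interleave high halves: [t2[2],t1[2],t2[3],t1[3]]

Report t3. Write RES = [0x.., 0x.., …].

RES = [0x4f, 0x4f, 0xdf, 0xce]

→ t0 |35|4f|df|35|
→ t1 |35|4f|4f|ce|
→ t2 |35|ce|4f|df|
→ t3 |4f|4f|df|ce|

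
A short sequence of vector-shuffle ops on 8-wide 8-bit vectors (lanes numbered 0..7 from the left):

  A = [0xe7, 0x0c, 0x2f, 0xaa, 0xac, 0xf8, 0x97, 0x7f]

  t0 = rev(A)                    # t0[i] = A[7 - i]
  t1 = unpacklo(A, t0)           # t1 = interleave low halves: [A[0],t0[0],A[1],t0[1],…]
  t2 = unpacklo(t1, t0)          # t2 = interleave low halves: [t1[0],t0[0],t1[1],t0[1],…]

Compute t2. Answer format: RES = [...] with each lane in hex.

RES = [0xe7, 0x7f, 0x7f, 0x97, 0x0c, 0xf8, 0x97, 0xac]

→ t0 |7f|97|f8|ac|aa|2f|0c|e7|
→ t1 |e7|7f|0c|97|2f|f8|aa|ac|
→ t2 |e7|7f|7f|97|0c|f8|97|ac|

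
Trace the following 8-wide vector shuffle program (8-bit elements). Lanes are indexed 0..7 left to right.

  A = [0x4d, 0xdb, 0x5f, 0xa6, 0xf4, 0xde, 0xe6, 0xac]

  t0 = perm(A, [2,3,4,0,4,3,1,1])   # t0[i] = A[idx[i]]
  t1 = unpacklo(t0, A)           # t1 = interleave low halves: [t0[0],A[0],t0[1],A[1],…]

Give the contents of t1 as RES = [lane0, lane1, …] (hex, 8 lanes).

RES = [ 0x5f  0x4d  0xa6  0xdb  0xf4  0x5f  0x4d  0xa6 ]

  t0: 5f a6 f4 4d f4 a6 db db
  t1: 5f 4d a6 db f4 5f 4d a6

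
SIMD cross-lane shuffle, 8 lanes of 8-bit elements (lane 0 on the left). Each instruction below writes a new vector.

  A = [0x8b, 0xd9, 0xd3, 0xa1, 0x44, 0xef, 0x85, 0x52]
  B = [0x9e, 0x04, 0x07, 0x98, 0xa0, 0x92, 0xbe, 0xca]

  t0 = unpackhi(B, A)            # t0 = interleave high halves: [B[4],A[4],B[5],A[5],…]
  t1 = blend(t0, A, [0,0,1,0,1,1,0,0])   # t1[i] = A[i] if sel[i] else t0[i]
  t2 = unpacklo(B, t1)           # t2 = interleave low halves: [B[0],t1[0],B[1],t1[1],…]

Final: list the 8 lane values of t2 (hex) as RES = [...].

RES = [0x9e, 0xa0, 0x04, 0x44, 0x07, 0xd3, 0x98, 0xef]

→ t0 |a0|44|92|ef|be|85|ca|52|
→ t1 |a0|44|d3|ef|44|ef|ca|52|
→ t2 |9e|a0|04|44|07|d3|98|ef|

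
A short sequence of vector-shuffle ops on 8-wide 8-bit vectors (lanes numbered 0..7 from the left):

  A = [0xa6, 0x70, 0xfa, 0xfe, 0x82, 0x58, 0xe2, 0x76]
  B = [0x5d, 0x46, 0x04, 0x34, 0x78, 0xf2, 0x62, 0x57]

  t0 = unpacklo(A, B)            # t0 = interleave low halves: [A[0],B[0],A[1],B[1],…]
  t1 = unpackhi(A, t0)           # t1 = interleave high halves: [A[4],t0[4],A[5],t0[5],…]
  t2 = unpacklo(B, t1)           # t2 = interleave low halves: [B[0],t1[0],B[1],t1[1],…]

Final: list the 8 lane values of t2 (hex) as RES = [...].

t0 = [0xa6, 0x5d, 0x70, 0x46, 0xfa, 0x04, 0xfe, 0x34]
t1 = [0x82, 0xfa, 0x58, 0x04, 0xe2, 0xfe, 0x76, 0x34]
t2 = [0x5d, 0x82, 0x46, 0xfa, 0x04, 0x58, 0x34, 0x04]

RES = [0x5d, 0x82, 0x46, 0xfa, 0x04, 0x58, 0x34, 0x04]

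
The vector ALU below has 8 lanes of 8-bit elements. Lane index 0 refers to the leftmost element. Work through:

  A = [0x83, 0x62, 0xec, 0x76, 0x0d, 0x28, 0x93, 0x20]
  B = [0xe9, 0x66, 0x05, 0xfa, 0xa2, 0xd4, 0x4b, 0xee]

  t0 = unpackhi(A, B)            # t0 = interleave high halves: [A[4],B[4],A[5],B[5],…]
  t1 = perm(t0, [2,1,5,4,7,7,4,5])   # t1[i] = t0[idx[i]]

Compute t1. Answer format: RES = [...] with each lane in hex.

RES = [0x28, 0xa2, 0x4b, 0x93, 0xee, 0xee, 0x93, 0x4b]

→ t0 |0d|a2|28|d4|93|4b|20|ee|
→ t1 |28|a2|4b|93|ee|ee|93|4b|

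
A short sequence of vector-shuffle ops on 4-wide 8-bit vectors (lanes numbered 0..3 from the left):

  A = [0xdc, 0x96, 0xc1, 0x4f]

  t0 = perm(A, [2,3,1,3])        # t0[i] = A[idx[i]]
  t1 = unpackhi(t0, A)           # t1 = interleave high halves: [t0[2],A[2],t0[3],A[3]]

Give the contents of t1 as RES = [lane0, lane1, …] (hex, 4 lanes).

→ t0 |c1|4f|96|4f|
→ t1 |96|c1|4f|4f|

RES = [ 0x96  0xc1  0x4f  0x4f ]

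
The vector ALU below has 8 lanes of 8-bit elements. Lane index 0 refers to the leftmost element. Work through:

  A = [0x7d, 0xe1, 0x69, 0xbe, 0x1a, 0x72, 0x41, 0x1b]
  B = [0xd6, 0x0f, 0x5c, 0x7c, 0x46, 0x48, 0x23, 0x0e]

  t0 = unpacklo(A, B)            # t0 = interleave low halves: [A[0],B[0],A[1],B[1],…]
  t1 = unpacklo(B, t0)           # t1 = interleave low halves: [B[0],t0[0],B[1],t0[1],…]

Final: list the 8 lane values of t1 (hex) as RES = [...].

  t0: 7d d6 e1 0f 69 5c be 7c
  t1: d6 7d 0f d6 5c e1 7c 0f

RES = [0xd6, 0x7d, 0x0f, 0xd6, 0x5c, 0xe1, 0x7c, 0x0f]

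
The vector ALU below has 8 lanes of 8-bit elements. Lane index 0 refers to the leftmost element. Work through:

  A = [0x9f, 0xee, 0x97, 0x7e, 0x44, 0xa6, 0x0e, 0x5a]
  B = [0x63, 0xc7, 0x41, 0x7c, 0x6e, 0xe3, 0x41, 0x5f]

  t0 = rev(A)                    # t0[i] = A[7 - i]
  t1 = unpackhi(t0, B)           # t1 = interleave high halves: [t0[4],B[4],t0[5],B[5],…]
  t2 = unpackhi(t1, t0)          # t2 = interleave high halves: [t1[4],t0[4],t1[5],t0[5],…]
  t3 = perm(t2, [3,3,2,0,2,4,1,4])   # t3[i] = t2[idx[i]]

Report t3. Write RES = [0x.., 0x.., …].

  t0: 5a 0e a6 44 7e 97 ee 9f
  t1: 7e 6e 97 e3 ee 41 9f 5f
  t2: ee 7e 41 97 9f ee 5f 9f
  t3: 97 97 41 ee 41 9f 7e 9f

RES = [ 0x97  0x97  0x41  0xee  0x41  0x9f  0x7e  0x9f ]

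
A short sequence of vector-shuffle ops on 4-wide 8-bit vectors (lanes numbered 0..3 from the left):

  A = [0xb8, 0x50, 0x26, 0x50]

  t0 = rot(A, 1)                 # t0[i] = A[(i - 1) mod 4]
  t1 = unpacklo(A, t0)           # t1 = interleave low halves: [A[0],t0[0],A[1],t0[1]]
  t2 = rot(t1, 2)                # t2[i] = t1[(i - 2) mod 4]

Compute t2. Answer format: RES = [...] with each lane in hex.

  t0: 50 b8 50 26
  t1: b8 50 50 b8
  t2: 50 b8 b8 50

RES = [ 0x50  0xb8  0xb8  0x50 ]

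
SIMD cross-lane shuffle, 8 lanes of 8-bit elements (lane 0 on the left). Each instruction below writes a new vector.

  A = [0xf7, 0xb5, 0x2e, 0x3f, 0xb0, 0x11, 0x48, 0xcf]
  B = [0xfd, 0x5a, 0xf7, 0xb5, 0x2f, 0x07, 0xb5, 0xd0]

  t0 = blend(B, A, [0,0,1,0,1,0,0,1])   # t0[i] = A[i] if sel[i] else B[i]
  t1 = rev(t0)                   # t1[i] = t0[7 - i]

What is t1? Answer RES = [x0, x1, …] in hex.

  t0: fd 5a 2e b5 b0 07 b5 cf
  t1: cf b5 07 b0 b5 2e 5a fd

RES = [0xcf, 0xb5, 0x07, 0xb0, 0xb5, 0x2e, 0x5a, 0xfd]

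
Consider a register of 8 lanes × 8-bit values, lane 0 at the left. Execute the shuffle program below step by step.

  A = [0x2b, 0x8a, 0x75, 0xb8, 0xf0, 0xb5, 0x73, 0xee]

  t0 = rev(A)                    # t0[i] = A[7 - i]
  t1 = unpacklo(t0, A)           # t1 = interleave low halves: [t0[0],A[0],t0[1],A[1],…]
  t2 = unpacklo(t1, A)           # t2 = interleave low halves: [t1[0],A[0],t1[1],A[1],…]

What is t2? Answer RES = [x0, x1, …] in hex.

RES = [ 0xee  0x2b  0x2b  0x8a  0x73  0x75  0x8a  0xb8 ]

→ t0 |ee|73|b5|f0|b8|75|8a|2b|
→ t1 |ee|2b|73|8a|b5|75|f0|b8|
→ t2 |ee|2b|2b|8a|73|75|8a|b8|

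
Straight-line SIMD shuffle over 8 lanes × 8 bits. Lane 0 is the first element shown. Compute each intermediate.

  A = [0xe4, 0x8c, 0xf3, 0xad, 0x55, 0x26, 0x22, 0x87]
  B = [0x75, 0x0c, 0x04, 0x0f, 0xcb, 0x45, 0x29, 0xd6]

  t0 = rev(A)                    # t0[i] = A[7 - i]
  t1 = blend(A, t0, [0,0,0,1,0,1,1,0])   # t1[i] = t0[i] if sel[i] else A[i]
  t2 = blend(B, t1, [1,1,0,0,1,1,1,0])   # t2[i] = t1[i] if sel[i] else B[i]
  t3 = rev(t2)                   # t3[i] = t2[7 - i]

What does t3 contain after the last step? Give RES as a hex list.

  t0: 87 22 26 55 ad f3 8c e4
  t1: e4 8c f3 55 55 f3 8c 87
  t2: e4 8c 04 0f 55 f3 8c d6
  t3: d6 8c f3 55 0f 04 8c e4

RES = [ 0xd6  0x8c  0xf3  0x55  0x0f  0x04  0x8c  0xe4 ]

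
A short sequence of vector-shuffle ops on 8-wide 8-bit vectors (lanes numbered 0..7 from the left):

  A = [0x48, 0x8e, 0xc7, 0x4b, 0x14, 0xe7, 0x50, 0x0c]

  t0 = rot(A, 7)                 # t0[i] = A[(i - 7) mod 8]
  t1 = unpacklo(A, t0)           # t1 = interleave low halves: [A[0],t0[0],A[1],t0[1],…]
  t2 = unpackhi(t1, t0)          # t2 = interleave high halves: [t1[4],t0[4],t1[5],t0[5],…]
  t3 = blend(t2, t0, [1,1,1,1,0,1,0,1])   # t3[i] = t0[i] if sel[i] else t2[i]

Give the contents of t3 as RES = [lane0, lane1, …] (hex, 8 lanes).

RES = [0x8e, 0xc7, 0x4b, 0x14, 0x4b, 0x50, 0x14, 0x48]

t0 = [0x8e, 0xc7, 0x4b, 0x14, 0xe7, 0x50, 0x0c, 0x48]
t1 = [0x48, 0x8e, 0x8e, 0xc7, 0xc7, 0x4b, 0x4b, 0x14]
t2 = [0xc7, 0xe7, 0x4b, 0x50, 0x4b, 0x0c, 0x14, 0x48]
t3 = [0x8e, 0xc7, 0x4b, 0x14, 0x4b, 0x50, 0x14, 0x48]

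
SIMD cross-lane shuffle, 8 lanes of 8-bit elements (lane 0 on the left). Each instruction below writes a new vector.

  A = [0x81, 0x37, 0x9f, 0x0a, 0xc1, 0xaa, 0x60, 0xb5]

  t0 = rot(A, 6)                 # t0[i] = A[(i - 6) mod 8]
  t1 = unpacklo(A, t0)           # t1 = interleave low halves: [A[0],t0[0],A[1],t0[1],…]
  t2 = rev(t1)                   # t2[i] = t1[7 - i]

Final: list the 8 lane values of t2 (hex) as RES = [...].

RES = [0xaa, 0x0a, 0xc1, 0x9f, 0x0a, 0x37, 0x9f, 0x81]

  t0: 9f 0a c1 aa 60 b5 81 37
  t1: 81 9f 37 0a 9f c1 0a aa
  t2: aa 0a c1 9f 0a 37 9f 81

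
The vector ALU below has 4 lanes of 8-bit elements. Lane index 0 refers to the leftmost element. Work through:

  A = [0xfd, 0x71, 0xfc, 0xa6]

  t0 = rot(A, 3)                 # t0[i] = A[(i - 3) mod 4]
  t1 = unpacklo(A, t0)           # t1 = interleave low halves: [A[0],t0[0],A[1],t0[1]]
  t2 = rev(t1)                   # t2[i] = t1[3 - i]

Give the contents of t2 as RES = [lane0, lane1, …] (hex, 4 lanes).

  t0: 71 fc a6 fd
  t1: fd 71 71 fc
  t2: fc 71 71 fd

RES = [ 0xfc  0x71  0x71  0xfd ]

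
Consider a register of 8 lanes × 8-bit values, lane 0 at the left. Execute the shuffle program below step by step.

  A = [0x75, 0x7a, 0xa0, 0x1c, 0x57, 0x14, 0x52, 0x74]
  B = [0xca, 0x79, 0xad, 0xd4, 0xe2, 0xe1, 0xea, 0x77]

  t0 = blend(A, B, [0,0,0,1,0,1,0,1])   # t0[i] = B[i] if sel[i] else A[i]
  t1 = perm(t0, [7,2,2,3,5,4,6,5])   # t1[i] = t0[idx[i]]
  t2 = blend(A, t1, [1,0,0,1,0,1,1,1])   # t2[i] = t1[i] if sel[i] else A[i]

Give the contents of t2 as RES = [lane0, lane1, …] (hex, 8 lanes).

RES = [0x77, 0x7a, 0xa0, 0xd4, 0x57, 0x57, 0x52, 0xe1]

t0 = [0x75, 0x7a, 0xa0, 0xd4, 0x57, 0xe1, 0x52, 0x77]
t1 = [0x77, 0xa0, 0xa0, 0xd4, 0xe1, 0x57, 0x52, 0xe1]
t2 = [0x77, 0x7a, 0xa0, 0xd4, 0x57, 0x57, 0x52, 0xe1]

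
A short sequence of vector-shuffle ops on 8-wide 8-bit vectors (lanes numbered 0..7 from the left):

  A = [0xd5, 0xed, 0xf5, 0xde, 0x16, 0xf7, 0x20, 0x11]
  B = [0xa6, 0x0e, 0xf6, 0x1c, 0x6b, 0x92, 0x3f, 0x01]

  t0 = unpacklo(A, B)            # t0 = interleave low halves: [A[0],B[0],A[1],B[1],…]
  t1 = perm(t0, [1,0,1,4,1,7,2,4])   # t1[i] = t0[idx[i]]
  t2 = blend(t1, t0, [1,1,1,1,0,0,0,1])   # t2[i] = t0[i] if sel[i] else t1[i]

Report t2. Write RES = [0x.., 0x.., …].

RES = [ 0xd5  0xa6  0xed  0x0e  0xa6  0x1c  0xed  0x1c ]

→ t0 |d5|a6|ed|0e|f5|f6|de|1c|
→ t1 |a6|d5|a6|f5|a6|1c|ed|f5|
→ t2 |d5|a6|ed|0e|a6|1c|ed|1c|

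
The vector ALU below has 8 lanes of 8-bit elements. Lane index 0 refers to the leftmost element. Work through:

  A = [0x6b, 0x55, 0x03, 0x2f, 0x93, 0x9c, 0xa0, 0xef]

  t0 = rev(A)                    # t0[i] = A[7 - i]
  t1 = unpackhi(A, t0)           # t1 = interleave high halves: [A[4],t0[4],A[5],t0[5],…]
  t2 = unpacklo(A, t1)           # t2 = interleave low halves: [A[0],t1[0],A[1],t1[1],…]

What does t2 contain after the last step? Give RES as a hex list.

RES = [0x6b, 0x93, 0x55, 0x2f, 0x03, 0x9c, 0x2f, 0x03]

→ t0 |ef|a0|9c|93|2f|03|55|6b|
→ t1 |93|2f|9c|03|a0|55|ef|6b|
→ t2 |6b|93|55|2f|03|9c|2f|03|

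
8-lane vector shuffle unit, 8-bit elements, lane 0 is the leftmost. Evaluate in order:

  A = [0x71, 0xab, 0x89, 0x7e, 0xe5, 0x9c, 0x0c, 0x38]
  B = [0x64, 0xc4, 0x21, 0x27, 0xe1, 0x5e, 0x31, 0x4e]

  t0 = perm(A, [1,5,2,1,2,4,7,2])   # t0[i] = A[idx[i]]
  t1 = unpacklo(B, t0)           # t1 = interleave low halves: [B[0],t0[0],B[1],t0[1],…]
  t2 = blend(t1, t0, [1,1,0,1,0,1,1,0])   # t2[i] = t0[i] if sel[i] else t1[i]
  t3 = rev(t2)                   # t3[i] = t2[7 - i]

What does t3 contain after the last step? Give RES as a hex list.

→ t0 |ab|9c|89|ab|89|e5|38|89|
→ t1 |64|ab|c4|9c|21|89|27|ab|
→ t2 |ab|9c|c4|ab|21|e5|38|ab|
→ t3 |ab|38|e5|21|ab|c4|9c|ab|

RES = [ 0xab  0x38  0xe5  0x21  0xab  0xc4  0x9c  0xab ]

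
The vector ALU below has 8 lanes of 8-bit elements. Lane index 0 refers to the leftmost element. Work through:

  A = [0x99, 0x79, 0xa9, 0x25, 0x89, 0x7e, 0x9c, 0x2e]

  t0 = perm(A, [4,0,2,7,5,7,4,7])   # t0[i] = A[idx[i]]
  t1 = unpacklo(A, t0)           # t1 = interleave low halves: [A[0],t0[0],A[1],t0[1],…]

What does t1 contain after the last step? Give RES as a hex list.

→ t0 |89|99|a9|2e|7e|2e|89|2e|
→ t1 |99|89|79|99|a9|a9|25|2e|

RES = [ 0x99  0x89  0x79  0x99  0xa9  0xa9  0x25  0x2e ]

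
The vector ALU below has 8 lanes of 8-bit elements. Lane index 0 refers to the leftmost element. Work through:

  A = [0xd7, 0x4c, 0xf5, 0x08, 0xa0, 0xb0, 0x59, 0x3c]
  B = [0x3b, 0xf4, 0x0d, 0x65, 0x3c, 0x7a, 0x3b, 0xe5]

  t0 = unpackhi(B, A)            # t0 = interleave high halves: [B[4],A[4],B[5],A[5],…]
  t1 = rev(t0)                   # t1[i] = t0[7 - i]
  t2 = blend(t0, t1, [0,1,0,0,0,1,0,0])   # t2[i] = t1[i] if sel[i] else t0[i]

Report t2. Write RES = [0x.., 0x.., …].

RES = [0x3c, 0xe5, 0x7a, 0xb0, 0x3b, 0x7a, 0xe5, 0x3c]

→ t0 |3c|a0|7a|b0|3b|59|e5|3c|
→ t1 |3c|e5|59|3b|b0|7a|a0|3c|
→ t2 |3c|e5|7a|b0|3b|7a|e5|3c|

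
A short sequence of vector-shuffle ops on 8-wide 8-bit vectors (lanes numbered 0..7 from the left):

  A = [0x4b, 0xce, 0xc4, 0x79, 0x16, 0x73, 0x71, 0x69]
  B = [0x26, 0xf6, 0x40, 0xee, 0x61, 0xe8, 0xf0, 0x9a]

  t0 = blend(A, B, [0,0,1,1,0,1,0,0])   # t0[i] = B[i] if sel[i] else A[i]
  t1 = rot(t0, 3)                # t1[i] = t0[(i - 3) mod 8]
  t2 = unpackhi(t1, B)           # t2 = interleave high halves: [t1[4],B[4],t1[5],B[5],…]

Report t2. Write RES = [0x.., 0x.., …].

RES = [0xce, 0x61, 0x40, 0xe8, 0xee, 0xf0, 0x16, 0x9a]

  t0: 4b ce 40 ee 16 e8 71 69
  t1: e8 71 69 4b ce 40 ee 16
  t2: ce 61 40 e8 ee f0 16 9a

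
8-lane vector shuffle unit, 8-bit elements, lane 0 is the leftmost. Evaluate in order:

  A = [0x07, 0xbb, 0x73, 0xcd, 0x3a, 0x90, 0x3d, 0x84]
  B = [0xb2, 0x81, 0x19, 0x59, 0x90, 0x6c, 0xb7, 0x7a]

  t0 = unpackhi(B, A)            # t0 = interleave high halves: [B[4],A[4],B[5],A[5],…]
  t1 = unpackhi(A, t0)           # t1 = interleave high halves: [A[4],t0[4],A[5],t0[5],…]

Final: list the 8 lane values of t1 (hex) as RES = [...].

t0 = [0x90, 0x3a, 0x6c, 0x90, 0xb7, 0x3d, 0x7a, 0x84]
t1 = [0x3a, 0xb7, 0x90, 0x3d, 0x3d, 0x7a, 0x84, 0x84]

RES = [0x3a, 0xb7, 0x90, 0x3d, 0x3d, 0x7a, 0x84, 0x84]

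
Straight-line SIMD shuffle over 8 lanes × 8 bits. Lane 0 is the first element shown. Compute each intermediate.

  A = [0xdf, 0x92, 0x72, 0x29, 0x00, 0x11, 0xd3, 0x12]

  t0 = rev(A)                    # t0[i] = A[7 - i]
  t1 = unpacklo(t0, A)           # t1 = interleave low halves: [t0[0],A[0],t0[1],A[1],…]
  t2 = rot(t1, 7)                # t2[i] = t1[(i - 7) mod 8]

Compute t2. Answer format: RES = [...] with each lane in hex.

RES = [ 0xdf  0xd3  0x92  0x11  0x72  0x00  0x29  0x12 ]

  t0: 12 d3 11 00 29 72 92 df
  t1: 12 df d3 92 11 72 00 29
  t2: df d3 92 11 72 00 29 12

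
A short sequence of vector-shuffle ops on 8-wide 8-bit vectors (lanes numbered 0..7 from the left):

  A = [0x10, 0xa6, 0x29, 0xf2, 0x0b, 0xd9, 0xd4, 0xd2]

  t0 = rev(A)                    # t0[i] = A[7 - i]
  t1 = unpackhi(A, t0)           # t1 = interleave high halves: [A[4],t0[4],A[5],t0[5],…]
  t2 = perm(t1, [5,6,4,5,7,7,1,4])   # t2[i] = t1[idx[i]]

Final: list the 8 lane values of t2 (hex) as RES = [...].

RES = [ 0xa6  0xd2  0xd4  0xa6  0x10  0x10  0xf2  0xd4 ]

→ t0 |d2|d4|d9|0b|f2|29|a6|10|
→ t1 |0b|f2|d9|29|d4|a6|d2|10|
→ t2 |a6|d2|d4|a6|10|10|f2|d4|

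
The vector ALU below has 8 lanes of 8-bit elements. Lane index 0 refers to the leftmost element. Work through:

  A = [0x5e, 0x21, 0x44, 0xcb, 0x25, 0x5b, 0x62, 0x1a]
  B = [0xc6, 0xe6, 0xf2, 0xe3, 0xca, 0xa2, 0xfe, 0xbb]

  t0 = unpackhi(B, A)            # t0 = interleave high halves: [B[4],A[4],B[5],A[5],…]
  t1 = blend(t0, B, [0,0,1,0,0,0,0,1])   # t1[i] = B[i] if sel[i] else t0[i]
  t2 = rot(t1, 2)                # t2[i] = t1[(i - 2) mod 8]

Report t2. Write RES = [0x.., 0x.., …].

RES = [0xbb, 0xbb, 0xca, 0x25, 0xf2, 0x5b, 0xfe, 0x62]

→ t0 |ca|25|a2|5b|fe|62|bb|1a|
→ t1 |ca|25|f2|5b|fe|62|bb|bb|
→ t2 |bb|bb|ca|25|f2|5b|fe|62|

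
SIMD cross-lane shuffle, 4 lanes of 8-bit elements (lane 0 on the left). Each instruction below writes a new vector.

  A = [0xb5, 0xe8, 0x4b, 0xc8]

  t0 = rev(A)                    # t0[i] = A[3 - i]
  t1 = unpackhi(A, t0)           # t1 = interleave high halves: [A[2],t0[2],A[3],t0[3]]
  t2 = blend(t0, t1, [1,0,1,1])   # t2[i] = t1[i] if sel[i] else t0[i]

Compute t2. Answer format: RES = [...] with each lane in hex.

→ t0 |c8|4b|e8|b5|
→ t1 |4b|e8|c8|b5|
→ t2 |4b|4b|c8|b5|

RES = [0x4b, 0x4b, 0xc8, 0xb5]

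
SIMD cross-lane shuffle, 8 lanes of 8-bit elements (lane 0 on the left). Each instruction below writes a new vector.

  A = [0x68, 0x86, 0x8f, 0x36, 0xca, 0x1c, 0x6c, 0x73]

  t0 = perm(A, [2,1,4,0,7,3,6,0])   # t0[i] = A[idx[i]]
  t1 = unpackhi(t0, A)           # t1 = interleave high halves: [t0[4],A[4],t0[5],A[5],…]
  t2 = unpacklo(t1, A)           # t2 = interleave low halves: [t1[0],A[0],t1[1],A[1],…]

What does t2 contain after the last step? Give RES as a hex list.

t0 = [0x8f, 0x86, 0xca, 0x68, 0x73, 0x36, 0x6c, 0x68]
t1 = [0x73, 0xca, 0x36, 0x1c, 0x6c, 0x6c, 0x68, 0x73]
t2 = [0x73, 0x68, 0xca, 0x86, 0x36, 0x8f, 0x1c, 0x36]

RES = [ 0x73  0x68  0xca  0x86  0x36  0x8f  0x1c  0x36 ]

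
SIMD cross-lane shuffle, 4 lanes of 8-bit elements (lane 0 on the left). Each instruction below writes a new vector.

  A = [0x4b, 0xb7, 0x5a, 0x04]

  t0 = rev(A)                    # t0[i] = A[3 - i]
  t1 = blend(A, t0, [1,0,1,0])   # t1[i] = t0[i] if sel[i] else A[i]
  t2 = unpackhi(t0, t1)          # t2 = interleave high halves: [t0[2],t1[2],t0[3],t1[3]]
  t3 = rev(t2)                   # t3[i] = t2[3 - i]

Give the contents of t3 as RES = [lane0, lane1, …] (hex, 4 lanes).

→ t0 |04|5a|b7|4b|
→ t1 |04|b7|b7|04|
→ t2 |b7|b7|4b|04|
→ t3 |04|4b|b7|b7|

RES = [ 0x04  0x4b  0xb7  0xb7 ]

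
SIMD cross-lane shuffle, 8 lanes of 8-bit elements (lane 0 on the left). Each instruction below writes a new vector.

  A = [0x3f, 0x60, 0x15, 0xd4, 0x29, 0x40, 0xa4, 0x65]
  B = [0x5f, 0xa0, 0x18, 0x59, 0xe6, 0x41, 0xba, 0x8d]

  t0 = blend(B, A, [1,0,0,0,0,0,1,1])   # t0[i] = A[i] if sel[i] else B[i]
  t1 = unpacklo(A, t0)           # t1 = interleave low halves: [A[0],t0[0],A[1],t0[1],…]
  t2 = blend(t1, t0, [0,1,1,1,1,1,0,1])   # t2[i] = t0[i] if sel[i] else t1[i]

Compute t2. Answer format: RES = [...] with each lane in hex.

RES = [ 0x3f  0xa0  0x18  0x59  0xe6  0x41  0xd4  0x65 ]

→ t0 |3f|a0|18|59|e6|41|a4|65|
→ t1 |3f|3f|60|a0|15|18|d4|59|
→ t2 |3f|a0|18|59|e6|41|d4|65|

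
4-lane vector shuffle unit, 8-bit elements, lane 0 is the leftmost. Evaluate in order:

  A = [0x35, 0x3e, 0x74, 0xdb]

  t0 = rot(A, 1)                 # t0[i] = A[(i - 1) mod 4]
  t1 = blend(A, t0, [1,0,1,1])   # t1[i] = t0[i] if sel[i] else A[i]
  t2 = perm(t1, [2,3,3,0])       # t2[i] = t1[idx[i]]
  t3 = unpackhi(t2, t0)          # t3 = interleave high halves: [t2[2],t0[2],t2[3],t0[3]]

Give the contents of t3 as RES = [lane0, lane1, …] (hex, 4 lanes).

RES = [0x74, 0x3e, 0xdb, 0x74]

  t0: db 35 3e 74
  t1: db 3e 3e 74
  t2: 3e 74 74 db
  t3: 74 3e db 74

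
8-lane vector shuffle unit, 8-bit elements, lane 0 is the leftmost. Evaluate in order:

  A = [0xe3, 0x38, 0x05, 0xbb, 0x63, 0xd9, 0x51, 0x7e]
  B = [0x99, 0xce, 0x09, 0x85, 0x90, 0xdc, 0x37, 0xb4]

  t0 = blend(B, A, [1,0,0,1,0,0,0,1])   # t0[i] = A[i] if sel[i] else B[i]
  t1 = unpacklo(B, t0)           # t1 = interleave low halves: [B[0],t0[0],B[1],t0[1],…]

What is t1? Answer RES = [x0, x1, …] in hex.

RES = [ 0x99  0xe3  0xce  0xce  0x09  0x09  0x85  0xbb ]

t0 = [0xe3, 0xce, 0x09, 0xbb, 0x90, 0xdc, 0x37, 0x7e]
t1 = [0x99, 0xe3, 0xce, 0xce, 0x09, 0x09, 0x85, 0xbb]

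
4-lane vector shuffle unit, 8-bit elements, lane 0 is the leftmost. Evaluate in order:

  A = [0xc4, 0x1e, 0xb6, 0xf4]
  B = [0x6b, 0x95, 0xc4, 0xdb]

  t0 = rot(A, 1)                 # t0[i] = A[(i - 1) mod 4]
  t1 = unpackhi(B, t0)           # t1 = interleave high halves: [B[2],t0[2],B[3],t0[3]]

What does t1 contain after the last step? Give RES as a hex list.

  t0: f4 c4 1e b6
  t1: c4 1e db b6

RES = [0xc4, 0x1e, 0xdb, 0xb6]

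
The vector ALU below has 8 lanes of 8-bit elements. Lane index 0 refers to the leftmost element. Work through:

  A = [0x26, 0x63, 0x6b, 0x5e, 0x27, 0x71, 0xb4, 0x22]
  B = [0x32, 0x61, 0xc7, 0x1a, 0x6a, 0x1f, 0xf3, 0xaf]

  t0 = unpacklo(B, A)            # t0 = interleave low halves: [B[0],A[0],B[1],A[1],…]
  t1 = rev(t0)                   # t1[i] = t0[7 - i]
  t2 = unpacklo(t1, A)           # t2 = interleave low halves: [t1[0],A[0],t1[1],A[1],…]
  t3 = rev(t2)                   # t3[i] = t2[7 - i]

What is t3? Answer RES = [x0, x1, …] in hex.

→ t0 |32|26|61|63|c7|6b|1a|5e|
→ t1 |5e|1a|6b|c7|63|61|26|32|
→ t2 |5e|26|1a|63|6b|6b|c7|5e|
→ t3 |5e|c7|6b|6b|63|1a|26|5e|

RES = [0x5e, 0xc7, 0x6b, 0x6b, 0x63, 0x1a, 0x26, 0x5e]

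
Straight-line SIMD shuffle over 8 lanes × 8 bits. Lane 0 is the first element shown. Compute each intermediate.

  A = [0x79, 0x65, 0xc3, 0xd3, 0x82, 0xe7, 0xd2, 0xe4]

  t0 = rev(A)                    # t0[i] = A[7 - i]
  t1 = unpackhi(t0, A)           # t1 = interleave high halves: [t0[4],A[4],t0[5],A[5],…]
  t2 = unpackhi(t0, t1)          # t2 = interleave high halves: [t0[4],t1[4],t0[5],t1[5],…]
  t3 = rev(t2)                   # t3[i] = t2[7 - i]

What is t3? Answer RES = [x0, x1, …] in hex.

RES = [ 0xe4  0x79  0x79  0x65  0xd2  0xc3  0x65  0xd3 ]

  t0: e4 d2 e7 82 d3 c3 65 79
  t1: d3 82 c3 e7 65 d2 79 e4
  t2: d3 65 c3 d2 65 79 79 e4
  t3: e4 79 79 65 d2 c3 65 d3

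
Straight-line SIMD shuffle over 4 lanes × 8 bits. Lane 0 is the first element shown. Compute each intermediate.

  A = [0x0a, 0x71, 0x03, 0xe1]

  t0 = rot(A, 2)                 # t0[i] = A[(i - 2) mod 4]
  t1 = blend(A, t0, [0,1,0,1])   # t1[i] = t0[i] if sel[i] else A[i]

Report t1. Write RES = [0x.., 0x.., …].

→ t0 |03|e1|0a|71|
→ t1 |0a|e1|03|71|

RES = [ 0x0a  0xe1  0x03  0x71 ]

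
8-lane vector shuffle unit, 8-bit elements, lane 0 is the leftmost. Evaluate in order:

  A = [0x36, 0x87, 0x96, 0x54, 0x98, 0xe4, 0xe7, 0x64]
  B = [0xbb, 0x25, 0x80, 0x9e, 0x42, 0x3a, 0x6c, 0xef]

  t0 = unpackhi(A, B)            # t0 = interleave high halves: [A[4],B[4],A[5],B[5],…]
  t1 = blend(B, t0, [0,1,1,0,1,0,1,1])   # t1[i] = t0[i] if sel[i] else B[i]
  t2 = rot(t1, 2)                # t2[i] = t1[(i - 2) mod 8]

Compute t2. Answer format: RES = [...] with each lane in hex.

→ t0 |98|42|e4|3a|e7|6c|64|ef|
→ t1 |bb|42|e4|9e|e7|3a|64|ef|
→ t2 |64|ef|bb|42|e4|9e|e7|3a|

RES = [0x64, 0xef, 0xbb, 0x42, 0xe4, 0x9e, 0xe7, 0x3a]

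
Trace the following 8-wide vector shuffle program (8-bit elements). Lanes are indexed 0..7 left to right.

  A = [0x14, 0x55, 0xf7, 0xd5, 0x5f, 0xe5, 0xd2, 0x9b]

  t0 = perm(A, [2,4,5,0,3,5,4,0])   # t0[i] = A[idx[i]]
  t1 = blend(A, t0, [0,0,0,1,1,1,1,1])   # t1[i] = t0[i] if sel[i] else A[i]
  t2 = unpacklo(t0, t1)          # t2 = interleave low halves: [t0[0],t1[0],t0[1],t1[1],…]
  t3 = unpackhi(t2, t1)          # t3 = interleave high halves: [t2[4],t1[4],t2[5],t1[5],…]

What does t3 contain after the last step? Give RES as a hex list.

RES = [0xe5, 0xd5, 0xf7, 0xe5, 0x14, 0x5f, 0x14, 0x14]

  t0: f7 5f e5 14 d5 e5 5f 14
  t1: 14 55 f7 14 d5 e5 5f 14
  t2: f7 14 5f 55 e5 f7 14 14
  t3: e5 d5 f7 e5 14 5f 14 14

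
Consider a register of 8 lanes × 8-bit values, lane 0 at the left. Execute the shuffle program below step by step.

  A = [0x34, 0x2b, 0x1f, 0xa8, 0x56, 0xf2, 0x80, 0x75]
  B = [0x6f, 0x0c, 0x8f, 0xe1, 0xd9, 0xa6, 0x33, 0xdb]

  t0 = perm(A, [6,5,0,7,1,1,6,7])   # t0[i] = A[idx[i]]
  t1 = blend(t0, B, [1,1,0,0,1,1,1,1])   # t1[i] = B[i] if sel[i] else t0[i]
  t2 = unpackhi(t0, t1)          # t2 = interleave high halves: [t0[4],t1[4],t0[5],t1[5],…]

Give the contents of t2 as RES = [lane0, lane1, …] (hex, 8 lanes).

RES = [0x2b, 0xd9, 0x2b, 0xa6, 0x80, 0x33, 0x75, 0xdb]

  t0: 80 f2 34 75 2b 2b 80 75
  t1: 6f 0c 34 75 d9 a6 33 db
  t2: 2b d9 2b a6 80 33 75 db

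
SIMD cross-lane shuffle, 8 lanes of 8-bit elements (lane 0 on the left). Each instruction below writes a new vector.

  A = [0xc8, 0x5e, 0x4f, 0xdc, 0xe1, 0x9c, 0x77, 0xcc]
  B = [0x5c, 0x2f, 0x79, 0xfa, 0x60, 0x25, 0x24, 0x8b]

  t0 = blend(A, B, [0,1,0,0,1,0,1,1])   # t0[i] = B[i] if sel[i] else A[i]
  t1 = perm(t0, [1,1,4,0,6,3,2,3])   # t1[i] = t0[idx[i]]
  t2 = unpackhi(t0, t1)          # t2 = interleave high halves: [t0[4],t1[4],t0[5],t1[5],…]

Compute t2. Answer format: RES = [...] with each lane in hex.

→ t0 |c8|2f|4f|dc|60|9c|24|8b|
→ t1 |2f|2f|60|c8|24|dc|4f|dc|
→ t2 |60|24|9c|dc|24|4f|8b|dc|

RES = [0x60, 0x24, 0x9c, 0xdc, 0x24, 0x4f, 0x8b, 0xdc]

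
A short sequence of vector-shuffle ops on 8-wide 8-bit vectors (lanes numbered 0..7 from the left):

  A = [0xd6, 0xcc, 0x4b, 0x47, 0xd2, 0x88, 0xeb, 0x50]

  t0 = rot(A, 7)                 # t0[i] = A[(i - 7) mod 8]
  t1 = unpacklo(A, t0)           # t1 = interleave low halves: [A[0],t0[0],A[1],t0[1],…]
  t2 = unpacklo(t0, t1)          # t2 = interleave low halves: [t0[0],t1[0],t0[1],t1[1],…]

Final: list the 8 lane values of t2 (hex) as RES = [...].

t0 = [0xcc, 0x4b, 0x47, 0xd2, 0x88, 0xeb, 0x50, 0xd6]
t1 = [0xd6, 0xcc, 0xcc, 0x4b, 0x4b, 0x47, 0x47, 0xd2]
t2 = [0xcc, 0xd6, 0x4b, 0xcc, 0x47, 0xcc, 0xd2, 0x4b]

RES = [ 0xcc  0xd6  0x4b  0xcc  0x47  0xcc  0xd2  0x4b ]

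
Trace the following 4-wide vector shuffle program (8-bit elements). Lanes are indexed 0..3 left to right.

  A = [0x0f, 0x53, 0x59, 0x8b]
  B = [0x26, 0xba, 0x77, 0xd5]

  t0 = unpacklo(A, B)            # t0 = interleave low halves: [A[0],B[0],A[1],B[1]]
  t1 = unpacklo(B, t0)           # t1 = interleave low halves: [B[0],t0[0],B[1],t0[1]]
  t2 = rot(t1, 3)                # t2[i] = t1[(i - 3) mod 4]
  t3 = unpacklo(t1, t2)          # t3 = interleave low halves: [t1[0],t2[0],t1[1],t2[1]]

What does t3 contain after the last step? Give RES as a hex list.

RES = [ 0x26  0x0f  0x0f  0xba ]

→ t0 |0f|26|53|ba|
→ t1 |26|0f|ba|26|
→ t2 |0f|ba|26|26|
→ t3 |26|0f|0f|ba|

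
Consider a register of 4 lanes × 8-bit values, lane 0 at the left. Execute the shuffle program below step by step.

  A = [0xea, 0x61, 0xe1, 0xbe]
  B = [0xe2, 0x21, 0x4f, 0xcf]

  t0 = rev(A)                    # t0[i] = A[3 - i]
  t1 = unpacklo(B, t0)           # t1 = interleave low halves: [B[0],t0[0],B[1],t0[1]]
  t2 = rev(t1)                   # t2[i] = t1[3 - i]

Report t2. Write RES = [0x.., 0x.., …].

→ t0 |be|e1|61|ea|
→ t1 |e2|be|21|e1|
→ t2 |e1|21|be|e2|

RES = [0xe1, 0x21, 0xbe, 0xe2]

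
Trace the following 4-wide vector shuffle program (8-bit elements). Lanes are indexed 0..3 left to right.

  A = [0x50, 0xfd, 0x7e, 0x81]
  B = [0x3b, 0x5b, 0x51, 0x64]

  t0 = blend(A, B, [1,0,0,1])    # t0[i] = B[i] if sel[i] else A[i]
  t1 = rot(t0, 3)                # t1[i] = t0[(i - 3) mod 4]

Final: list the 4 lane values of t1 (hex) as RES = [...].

t0 = [0x3b, 0xfd, 0x7e, 0x64]
t1 = [0xfd, 0x7e, 0x64, 0x3b]

RES = [0xfd, 0x7e, 0x64, 0x3b]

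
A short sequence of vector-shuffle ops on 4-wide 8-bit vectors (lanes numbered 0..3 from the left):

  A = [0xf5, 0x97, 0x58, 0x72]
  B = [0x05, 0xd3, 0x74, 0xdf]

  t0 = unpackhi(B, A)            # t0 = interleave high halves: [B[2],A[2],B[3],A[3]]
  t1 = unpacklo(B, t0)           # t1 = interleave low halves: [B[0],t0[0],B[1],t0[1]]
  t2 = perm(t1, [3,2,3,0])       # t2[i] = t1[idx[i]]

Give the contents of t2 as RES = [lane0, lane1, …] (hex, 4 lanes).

RES = [ 0x58  0xd3  0x58  0x05 ]

  t0: 74 58 df 72
  t1: 05 74 d3 58
  t2: 58 d3 58 05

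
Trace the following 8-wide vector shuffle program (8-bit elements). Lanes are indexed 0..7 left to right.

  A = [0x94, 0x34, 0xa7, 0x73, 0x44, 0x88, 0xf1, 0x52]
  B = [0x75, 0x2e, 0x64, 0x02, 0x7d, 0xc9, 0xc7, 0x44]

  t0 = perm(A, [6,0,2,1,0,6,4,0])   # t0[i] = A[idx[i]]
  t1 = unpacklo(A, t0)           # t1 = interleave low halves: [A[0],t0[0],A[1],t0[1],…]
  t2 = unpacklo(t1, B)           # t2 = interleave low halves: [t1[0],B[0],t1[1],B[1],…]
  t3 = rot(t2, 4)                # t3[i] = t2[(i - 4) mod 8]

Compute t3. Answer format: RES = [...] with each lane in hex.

t0 = [0xf1, 0x94, 0xa7, 0x34, 0x94, 0xf1, 0x44, 0x94]
t1 = [0x94, 0xf1, 0x34, 0x94, 0xa7, 0xa7, 0x73, 0x34]
t2 = [0x94, 0x75, 0xf1, 0x2e, 0x34, 0x64, 0x94, 0x02]
t3 = [0x34, 0x64, 0x94, 0x02, 0x94, 0x75, 0xf1, 0x2e]

RES = [ 0x34  0x64  0x94  0x02  0x94  0x75  0xf1  0x2e ]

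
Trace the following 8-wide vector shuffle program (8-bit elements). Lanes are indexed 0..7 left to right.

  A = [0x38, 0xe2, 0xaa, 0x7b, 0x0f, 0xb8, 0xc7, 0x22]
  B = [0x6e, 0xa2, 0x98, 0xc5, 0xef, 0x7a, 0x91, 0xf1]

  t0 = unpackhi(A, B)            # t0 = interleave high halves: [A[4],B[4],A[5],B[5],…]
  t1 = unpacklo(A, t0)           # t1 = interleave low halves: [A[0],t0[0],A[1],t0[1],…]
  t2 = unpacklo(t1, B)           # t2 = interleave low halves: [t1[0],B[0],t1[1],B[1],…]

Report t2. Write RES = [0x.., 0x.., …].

→ t0 |0f|ef|b8|7a|c7|91|22|f1|
→ t1 |38|0f|e2|ef|aa|b8|7b|7a|
→ t2 |38|6e|0f|a2|e2|98|ef|c5|

RES = [ 0x38  0x6e  0x0f  0xa2  0xe2  0x98  0xef  0xc5 ]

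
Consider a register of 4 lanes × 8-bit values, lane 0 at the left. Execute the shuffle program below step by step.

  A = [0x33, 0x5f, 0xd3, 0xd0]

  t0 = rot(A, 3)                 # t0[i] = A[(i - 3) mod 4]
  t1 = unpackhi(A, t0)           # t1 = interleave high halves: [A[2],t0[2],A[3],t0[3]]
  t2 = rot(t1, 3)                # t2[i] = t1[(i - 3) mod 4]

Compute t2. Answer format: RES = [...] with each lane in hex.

RES = [0xd0, 0xd0, 0x33, 0xd3]

→ t0 |5f|d3|d0|33|
→ t1 |d3|d0|d0|33|
→ t2 |d0|d0|33|d3|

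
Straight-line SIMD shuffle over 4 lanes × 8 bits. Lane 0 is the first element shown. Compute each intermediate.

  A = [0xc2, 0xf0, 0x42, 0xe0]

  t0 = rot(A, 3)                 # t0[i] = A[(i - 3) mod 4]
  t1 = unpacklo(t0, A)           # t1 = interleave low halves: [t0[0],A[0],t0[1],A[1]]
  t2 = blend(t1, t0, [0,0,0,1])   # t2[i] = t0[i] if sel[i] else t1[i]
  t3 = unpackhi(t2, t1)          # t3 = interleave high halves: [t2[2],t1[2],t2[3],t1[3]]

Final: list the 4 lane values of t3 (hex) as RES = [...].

RES = [ 0x42  0x42  0xc2  0xf0 ]

→ t0 |f0|42|e0|c2|
→ t1 |f0|c2|42|f0|
→ t2 |f0|c2|42|c2|
→ t3 |42|42|c2|f0|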